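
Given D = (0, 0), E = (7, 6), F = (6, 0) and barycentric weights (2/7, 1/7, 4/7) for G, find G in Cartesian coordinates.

(31/7, 6/7)

G = (2/7)·D + (1/7)·E + (4/7)·F.
x-coordinate: (2/7)·0 + (1/7)·7 + (4/7)·6 = 31/7.
y-coordinate: (2/7)·0 + (1/7)·6 + (4/7)·0 = 6/7.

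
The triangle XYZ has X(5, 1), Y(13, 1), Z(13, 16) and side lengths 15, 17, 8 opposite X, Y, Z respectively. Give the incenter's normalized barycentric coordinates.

The incenter has barycentric coordinates proportional to the opposite side lengths: (15 : 17 : 8).
Normalizing by 15+17+8 = 40 gives (3/8, 17/40, 1/5).

(3/8, 17/40, 1/5)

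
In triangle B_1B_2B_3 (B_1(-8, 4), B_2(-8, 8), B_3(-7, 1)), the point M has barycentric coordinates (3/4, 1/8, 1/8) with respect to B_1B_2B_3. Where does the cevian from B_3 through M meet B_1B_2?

(-8, 32/7)

Line B_3M meets B_1B_2 where the B_3-coordinate vanishes; zeroing M's B_3-weight and renormalizing leaves B_1, B_2-weights 3/4 : 1/8 → (6/7, 1/7).
So N = (6/7)·B_1 + (1/7)·B_2 = (-8, 32/7).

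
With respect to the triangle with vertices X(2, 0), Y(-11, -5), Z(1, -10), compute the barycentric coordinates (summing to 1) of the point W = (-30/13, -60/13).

(5/13, 4/13, 4/13)

Signed area of the reference triangle: [XYZ] = ½·(2·(-5−(-10)) + (-11)·(-10−0) + 1·(0−(-5))) = ½·(10 + 110 + 5) = 125/2.
[WYZ] = ½·((-30/13)·(-5−(-10)) + (-11)·(-10−(-60/13)) + 1·(-60/13−(-5))) = ½·(-150/13 + 770/13 + 5/13) = 625/26, so the X-coordinate is (625/26)/(125/2) = 5/13.
[XWZ] = ½·(2·(-60/13−(-10)) + (-30/13)·(-10−0) + 1·(0−(-60/13))) = ½·(140/13 + 300/13 + 60/13) = 250/13, so the Y-coordinate is 4/13.
[XYW] = ½·(2·(-5−(-60/13)) + (-11)·(-60/13−0) + (-30/13)·(0−(-5))) = ½·(-10/13 + 660/13 − 150/13) = 250/13, so the Z-coordinate is 4/13.
Check: 5/13 + 4/13 + 4/13 = 1.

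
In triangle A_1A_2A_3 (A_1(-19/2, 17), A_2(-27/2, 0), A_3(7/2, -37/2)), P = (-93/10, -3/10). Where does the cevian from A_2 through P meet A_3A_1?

(-3, -3/4)

Barycentric coordinates of P with respect to A_1A_2A_3: (1/5, 3/5, 1/5).
On side A_3A_1 the A_2-coordinate is zero; dropping P's A_2-weight 3/5 and renormalizing the remaining 1/5 : 1/5 gives weights 1/2, 1/2 on A_3, A_1.
Q = (1/2)·(7/2, -37/2) + (1/2)·(-19/2, 17) = (-3, -3/4).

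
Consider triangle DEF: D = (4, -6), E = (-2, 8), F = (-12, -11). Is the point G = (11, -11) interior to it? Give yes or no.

Barycentric coordinates of G: (437/254, -115/254, -34/127).
The three coordinates are positive, negative, negative; a point is interior exactly when all three are positive.

no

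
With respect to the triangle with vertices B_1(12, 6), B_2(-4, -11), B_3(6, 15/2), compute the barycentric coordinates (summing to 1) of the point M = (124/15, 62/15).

Signed area of the reference triangle: [B_1B_2B_3] = ½·(12·(-11−(15/2)) + (-4)·(15/2−6) + 6·(6−(-11))) = ½·(-222 − 6 + 102) = -63.
[MB_2B_3] = ½·((124/15)·(-11−(15/2)) + (-4)·(15/2−(62/15)) + 6·(62/15−(-11))) = ½·(-2294/15 − 202/15 + 454/5) = -189/5, so the B_1-coordinate is (-189/5)/(-63) = 3/5.
[B_1MB_3] = ½·(12·(62/15−(15/2)) + (124/15)·(15/2−6) + 6·(6−(62/15))) = ½·(-202/5 + 62/5 + 56/5) = -42/5, so the B_2-coordinate is 2/15.
[B_1B_2M] = ½·(12·(-11−(62/15)) + (-4)·(62/15−6) + (124/15)·(6−(-11))) = ½·(-908/5 + 112/15 + 2108/15) = -84/5, so the B_3-coordinate is 4/15.

(3/5, 2/15, 4/15)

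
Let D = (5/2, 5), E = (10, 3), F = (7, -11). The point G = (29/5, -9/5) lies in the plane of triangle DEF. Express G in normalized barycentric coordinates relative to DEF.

(2/5, 1/5, 2/5)

Signed area of the reference triangle: [DEF] = ½·((5/2)·(3−(-11)) + 10·(-11−5) + 7·(5−3)) = ½·(35 − 160 + 14) = -111/2.
[GEF] = ½·((29/5)·(3−(-11)) + 10·(-11−(-9/5)) + 7·(-9/5−3)) = ½·(406/5 − 92 − 168/5) = -111/5, so the D-coordinate is (-111/5)/(-111/2) = 2/5.
[DGF] = ½·((5/2)·(-9/5−(-11)) + (29/5)·(-11−5) + 7·(5−(-9/5))) = ½·(23 − 464/5 + 238/5) = -111/10, so the E-coordinate is 1/5.
[DEG] = ½·((5/2)·(3−(-9/5)) + 10·(-9/5−5) + (29/5)·(5−3)) = ½·(12 − 68 + 58/5) = -111/5, so the F-coordinate is 2/5.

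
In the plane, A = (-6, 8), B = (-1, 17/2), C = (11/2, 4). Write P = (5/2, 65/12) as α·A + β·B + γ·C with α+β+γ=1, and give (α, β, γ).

(1/6, 1/6, 2/3)

Signed area of the reference triangle: [ABC] = ½·((-6)·(17/2−4) + (-1)·(4−8) + (11/2)·(8−(17/2))) = ½·(-27 + 4 − 11/4) = -103/8.
[PBC] = ½·((5/2)·(17/2−4) + (-1)·(4−(65/12)) + (11/2)·(65/12−(17/2))) = ½·(45/4 + 17/12 − 407/24) = -103/48, so the A-coordinate is (-103/48)/(-103/8) = 1/6.
[APC] = ½·((-6)·(65/12−4) + (5/2)·(4−8) + (11/2)·(8−(65/12))) = ½·(-17/2 − 10 + 341/24) = -103/48, so the B-coordinate is 1/6.
[ABP] = ½·((-6)·(17/2−(65/12)) + (-1)·(65/12−8) + (5/2)·(8−(17/2))) = ½·(-37/2 + 31/12 − 5/4) = -103/12, so the C-coordinate is 2/3.
Check: 1/6 + 1/6 + 2/3 = 1.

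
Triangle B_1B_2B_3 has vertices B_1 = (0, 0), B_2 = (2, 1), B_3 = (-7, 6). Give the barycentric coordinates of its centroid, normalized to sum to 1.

The centroid is the average of the vertices, so each weight is 1/3.

(1/3, 1/3, 1/3)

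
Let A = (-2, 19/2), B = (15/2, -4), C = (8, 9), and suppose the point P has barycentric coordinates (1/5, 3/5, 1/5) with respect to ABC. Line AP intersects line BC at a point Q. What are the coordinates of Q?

Line AP meets BC where the A-coordinate vanishes; zeroing P's A-weight and renormalizing leaves B, C-weights 3/5 : 1/5 → (3/4, 1/4).
So Q = (3/4)·B + (1/4)·C = (61/8, -3/4).

(61/8, -3/4)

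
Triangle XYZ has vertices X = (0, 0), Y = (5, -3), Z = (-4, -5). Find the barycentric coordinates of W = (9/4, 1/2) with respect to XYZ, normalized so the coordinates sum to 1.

Signed area of the reference triangle: [XYZ] = ½·(0·(-3−(-5)) + 5·(-5−0) + (-4)·(0−(-3))) = ½·(0 − 25 − 12) = -37/2.
[WYZ] = ½·((9/4)·(-3−(-5)) + 5·(-5−(1/2)) + (-4)·(1/2−(-3))) = ½·(9/2 − 55/2 − 14) = -37/2, so the X-coordinate is (-37/2)/(-37/2) = 1.
[XWZ] = ½·(0·(1/2−(-5)) + (9/4)·(-5−0) + (-4)·(0−(1/2))) = ½·(0 − 45/4 + 2) = -37/8, so the Y-coordinate is 1/4.
[XYW] = ½·(0·(-3−(1/2)) + 5·(1/2−0) + (9/4)·(0−(-3))) = ½·(0 + 5/2 + 27/4) = 37/8, so the Z-coordinate is -1/4.
Check: 1 + 1/4 − 1/4 = 1.

(1, 1/4, -1/4)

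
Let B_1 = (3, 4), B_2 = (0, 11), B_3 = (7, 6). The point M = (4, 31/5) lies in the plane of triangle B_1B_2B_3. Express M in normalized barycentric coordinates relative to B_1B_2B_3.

(2/5, 1/5, 2/5)

Signed area of the reference triangle: [B_1B_2B_3] = ½·(3·(11−6) + 0·(6−4) + 7·(4−11)) = ½·(15 + 0 − 49) = -17.
[MB_2B_3] = ½·(4·(11−6) + 0·(6−(31/5)) + 7·(31/5−11)) = ½·(20 + 0 − 168/5) = -34/5, so the B_1-coordinate is (-34/5)/(-17) = 2/5.
[B_1MB_3] = ½·(3·(31/5−6) + 4·(6−4) + 7·(4−(31/5))) = ½·(3/5 + 8 − 77/5) = -17/5, so the B_2-coordinate is 1/5.
[B_1B_2M] = ½·(3·(11−(31/5)) + 0·(31/5−4) + 4·(4−11)) = ½·(72/5 + 0 − 28) = -34/5, so the B_3-coordinate is 2/5.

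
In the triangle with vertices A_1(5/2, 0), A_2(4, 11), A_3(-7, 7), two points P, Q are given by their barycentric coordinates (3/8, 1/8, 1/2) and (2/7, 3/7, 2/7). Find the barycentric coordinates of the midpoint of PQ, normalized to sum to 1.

(37/112, 31/112, 11/28)

Since both coordinate triples sum to 1, the midpoint's barycentrics are the componentwise average.
(3/8+2/7)/2 = 37/112; similarly 31/112 and 11/28.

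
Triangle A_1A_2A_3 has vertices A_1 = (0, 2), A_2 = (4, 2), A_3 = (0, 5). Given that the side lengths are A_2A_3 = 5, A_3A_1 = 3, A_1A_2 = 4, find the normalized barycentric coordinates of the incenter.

The incenter has barycentric coordinates proportional to the opposite side lengths: (5 : 3 : 4).
Normalizing by 5+3+4 = 12 gives (5/12, 1/4, 1/3).

(5/12, 1/4, 1/3)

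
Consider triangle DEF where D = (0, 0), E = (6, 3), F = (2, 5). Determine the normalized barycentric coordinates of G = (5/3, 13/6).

(1/2, 1/6, 1/3)

Signed area of the reference triangle: [DEF] = ½·(0·(3−5) + 6·(5−0) + 2·(0−3)) = ½·(0 + 30 − 6) = 12.
[GEF] = ½·((5/3)·(3−5) + 6·(5−(13/6)) + 2·(13/6−3)) = ½·(-10/3 + 17 − 5/3) = 6, so the D-coordinate is 6/12 = 1/2.
[DGF] = ½·(0·(13/6−5) + (5/3)·(5−0) + 2·(0−(13/6))) = ½·(0 + 25/3 − 13/3) = 2, so the E-coordinate is 1/6.
[DEG] = ½·(0·(3−(13/6)) + 6·(13/6−0) + (5/3)·(0−3)) = ½·(0 + 13 − 5) = 4, so the F-coordinate is 1/3.
Check: 1/2 + 1/6 + 1/3 = 1.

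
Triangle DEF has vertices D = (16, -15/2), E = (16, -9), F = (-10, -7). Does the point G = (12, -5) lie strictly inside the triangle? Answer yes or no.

Barycentric coordinates of G: (32/13, -21/13, 2/13).
The three coordinates are positive, negative, positive; a point is interior exactly when all three are positive.

no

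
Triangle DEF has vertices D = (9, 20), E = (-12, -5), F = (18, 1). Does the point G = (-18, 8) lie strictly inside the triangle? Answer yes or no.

Barycentric coordinates of G: (71/104, 207/208, -141/208).
The three coordinates are positive, positive, negative; a point is interior exactly when all three are positive.

no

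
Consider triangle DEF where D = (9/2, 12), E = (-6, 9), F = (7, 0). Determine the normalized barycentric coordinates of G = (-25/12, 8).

Signed area of the reference triangle: [DEF] = ½·((9/2)·(9−0) + (-6)·(0−12) + 7·(12−9)) = ½·(81/2 + 72 + 21) = 267/4.
[GEF] = ½·((-25/12)·(9−0) + (-6)·(0−8) + 7·(8−9)) = ½·(-75/4 + 48 − 7) = 89/8, so the D-coordinate is (89/8)/(267/4) = 1/6.
[DGF] = ½·((9/2)·(8−0) + (-25/12)·(0−12) + 7·(12−8)) = ½·(36 + 25 + 28) = 89/2, so the E-coordinate is 2/3.
[DEG] = ½·((9/2)·(9−8) + (-6)·(8−12) + (-25/12)·(12−9)) = ½·(9/2 + 24 − 25/4) = 89/8, so the F-coordinate is 1/6.
Check: 1/6 + 2/3 + 1/6 = 1.

(1/6, 2/3, 1/6)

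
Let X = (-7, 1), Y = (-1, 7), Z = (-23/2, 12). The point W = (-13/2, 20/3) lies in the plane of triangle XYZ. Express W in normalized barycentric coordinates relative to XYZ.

(1/3, 1/3, 1/3)

Signed area of the reference triangle: [XYZ] = ½·((-7)·(7−12) + (-1)·(12−1) + (-23/2)·(1−7)) = ½·(35 − 11 + 69) = 93/2.
[WYZ] = ½·((-13/2)·(7−12) + (-1)·(12−(20/3)) + (-23/2)·(20/3−7)) = ½·(65/2 − 16/3 + 23/6) = 31/2, so the X-coordinate is (31/2)/(93/2) = 1/3.
[XWZ] = ½·((-7)·(20/3−12) + (-13/2)·(12−1) + (-23/2)·(1−(20/3))) = ½·(112/3 − 143/2 + 391/6) = 31/2, so the Y-coordinate is 1/3.
[XYW] = ½·((-7)·(7−(20/3)) + (-1)·(20/3−1) + (-13/2)·(1−7)) = ½·(-7/3 − 17/3 + 39) = 31/2, so the Z-coordinate is 1/3.
Check: 1/3 + 1/3 + 1/3 = 1.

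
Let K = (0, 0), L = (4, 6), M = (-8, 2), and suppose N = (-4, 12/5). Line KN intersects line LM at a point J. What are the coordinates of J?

(-5, 3)

Barycentric coordinates of N with respect to KLM: (1/5, 1/5, 3/5).
On side LM the K-coordinate is zero; dropping N's K-weight 1/5 and renormalizing the remaining 1/5 : 3/5 gives weights 1/4, 3/4 on L, M.
J = (1/4)·(4, 6) + (3/4)·(-8, 2) = (-5, 3).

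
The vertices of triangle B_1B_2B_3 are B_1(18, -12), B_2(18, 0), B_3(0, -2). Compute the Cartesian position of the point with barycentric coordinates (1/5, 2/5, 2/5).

M = (1/5)·B_1 + (2/5)·B_2 + (2/5)·B_3.
x-coordinate: (1/5)·18 + (2/5)·18 + (2/5)·0 = 54/5.
y-coordinate: (1/5)·(-12) + (2/5)·0 + (2/5)·(-2) = -16/5.

(54/5, -16/5)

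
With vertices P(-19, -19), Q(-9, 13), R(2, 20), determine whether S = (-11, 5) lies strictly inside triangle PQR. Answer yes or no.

Barycentric coordinates of S: (37/141, 32/47, 8/141).
The three coordinates are positive, positive, positive; a point is interior exactly when all three are positive.

yes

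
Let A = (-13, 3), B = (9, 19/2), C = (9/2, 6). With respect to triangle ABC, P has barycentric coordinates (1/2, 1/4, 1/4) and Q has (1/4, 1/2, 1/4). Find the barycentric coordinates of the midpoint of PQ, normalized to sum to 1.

Since both coordinate triples sum to 1, the midpoint's barycentrics are the componentwise average.
(1/2+1/4)/2 = 3/8; similarly 3/8 and 1/4.

(3/8, 3/8, 1/4)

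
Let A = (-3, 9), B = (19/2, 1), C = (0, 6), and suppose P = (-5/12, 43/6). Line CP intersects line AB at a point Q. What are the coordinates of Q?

Barycentric coordinates of P with respect to ABC: (2/3, 1/6, 1/6).
On side AB the C-coordinate is zero; dropping P's C-weight 1/6 and renormalizing the remaining 2/3 : 1/6 gives weights 4/5, 1/5 on A, B.
Q = (4/5)·(-3, 9) + (1/5)·(19/2, 1) = (-1/2, 37/5).

(-1/2, 37/5)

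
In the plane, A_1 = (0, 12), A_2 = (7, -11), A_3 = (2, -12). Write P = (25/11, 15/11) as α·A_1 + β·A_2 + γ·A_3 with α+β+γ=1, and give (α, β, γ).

Signed area of the reference triangle: [A_1A_2A_3] = ½·(0·(-11−(-12)) + 7·(-12−12) + 2·(12−(-11))) = ½·(0 − 168 + 46) = -61.
[PA_2A_3] = ½·((25/11)·(-11−(-12)) + 7·(-12−(15/11)) + 2·(15/11−(-11))) = ½·(25/11 − 1029/11 + 272/11) = -366/11, so the A_1-coordinate is (-366/11)/(-61) = 6/11.
[A_1PA_3] = ½·(0·(15/11−(-12)) + (25/11)·(-12−12) + 2·(12−(15/11))) = ½·(0 − 600/11 + 234/11) = -183/11, so the A_2-coordinate is 3/11.
[A_1A_2P] = ½·(0·(-11−(15/11)) + 7·(15/11−12) + (25/11)·(12−(-11))) = ½·(0 − 819/11 + 575/11) = -122/11, so the A_3-coordinate is 2/11.

(6/11, 3/11, 2/11)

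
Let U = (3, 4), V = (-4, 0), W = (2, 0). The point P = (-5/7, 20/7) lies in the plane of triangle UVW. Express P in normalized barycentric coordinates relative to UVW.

Signed area of the reference triangle: [UVW] = ½·(3·(0−0) + (-4)·(0−4) + 2·(4−0)) = ½·(0 + 16 + 8) = 12.
[PVW] = ½·((-5/7)·(0−0) + (-4)·(0−(20/7)) + 2·(20/7−0)) = ½·(0 + 80/7 + 40/7) = 60/7, so the U-coordinate is (60/7)/12 = 5/7.
[UPW] = ½·(3·(20/7−0) + (-5/7)·(0−4) + 2·(4−(20/7))) = ½·(60/7 + 20/7 + 16/7) = 48/7, so the V-coordinate is 4/7.
[UVP] = ½·(3·(0−(20/7)) + (-4)·(20/7−4) + (-5/7)·(4−0)) = ½·(-60/7 + 32/7 − 20/7) = -24/7, so the W-coordinate is -2/7.
Check: 5/7 + 4/7 − 2/7 = 1.

(5/7, 4/7, -2/7)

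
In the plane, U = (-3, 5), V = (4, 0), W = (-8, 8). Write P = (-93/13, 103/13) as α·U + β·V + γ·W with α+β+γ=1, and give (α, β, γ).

(19/13, -7/13, 1/13)

Signed area of the reference triangle: [UVW] = ½·((-3)·(0−8) + 4·(8−5) + (-8)·(5−0)) = ½·(24 + 12 − 40) = -2.
[PVW] = ½·((-93/13)·(0−8) + 4·(8−(103/13)) + (-8)·(103/13−0)) = ½·(744/13 + 4/13 − 824/13) = -38/13, so the U-coordinate is (-38/13)/(-2) = 19/13.
[UPW] = ½·((-3)·(103/13−8) + (-93/13)·(8−5) + (-8)·(5−(103/13))) = ½·(3/13 − 279/13 + 304/13) = 14/13, so the V-coordinate is -7/13.
[UVP] = ½·((-3)·(0−(103/13)) + 4·(103/13−5) + (-93/13)·(5−0)) = ½·(309/13 + 152/13 − 465/13) = -2/13, so the W-coordinate is 1/13.
Check: 19/13 − 7/13 + 1/13 = 1.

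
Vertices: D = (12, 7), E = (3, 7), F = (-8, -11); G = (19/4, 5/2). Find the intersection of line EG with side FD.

Barycentric coordinates of G with respect to DEF: (1/2, 1/4, 1/4).
On side FD the E-coordinate is zero; dropping G's E-weight 1/4 and renormalizing the remaining 1/4 : 1/2 gives weights 1/3, 2/3 on F, D.
H = (1/3)·(-8, -11) + (2/3)·(12, 7) = (16/3, 1).

(16/3, 1)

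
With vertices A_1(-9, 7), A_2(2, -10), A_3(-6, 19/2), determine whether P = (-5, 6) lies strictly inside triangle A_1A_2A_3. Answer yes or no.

Barycentric coordinates of P: (17/157, 26/157, 114/157).
The three coordinates are positive, positive, positive; a point is interior exactly when all three are positive.

yes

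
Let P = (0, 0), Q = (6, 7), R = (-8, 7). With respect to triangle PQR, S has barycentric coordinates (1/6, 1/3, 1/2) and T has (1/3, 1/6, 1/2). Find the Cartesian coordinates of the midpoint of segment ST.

(-5/2, 21/4)

Barycentric coordinates of the midpoint are the average: (1/4, 1/4, 1/2).
Converting: (1/4)·P + (1/4)·Q + (1/2)·R = (-5/2, 21/4).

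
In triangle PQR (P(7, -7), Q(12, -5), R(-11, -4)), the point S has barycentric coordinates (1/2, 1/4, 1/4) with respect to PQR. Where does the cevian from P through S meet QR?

Line PS meets QR where the P-coordinate vanishes; zeroing S's P-weight and renormalizing leaves Q, R-weights 1/4 : 1/4 → (1/2, 1/2).
So T = (1/2)·Q + (1/2)·R = (1/2, -9/2).

(1/2, -9/2)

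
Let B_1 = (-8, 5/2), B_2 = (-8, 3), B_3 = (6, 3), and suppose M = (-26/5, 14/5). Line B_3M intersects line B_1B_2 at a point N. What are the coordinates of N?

Barycentric coordinates of M with respect to B_1B_2B_3: (2/5, 2/5, 1/5).
On side B_1B_2 the B_3-coordinate is zero; dropping M's B_3-weight 1/5 and renormalizing the remaining 2/5 : 2/5 gives weights 1/2, 1/2 on B_1, B_2.
N = (1/2)·(-8, 5/2) + (1/2)·(-8, 3) = (-8, 11/4).

(-8, 11/4)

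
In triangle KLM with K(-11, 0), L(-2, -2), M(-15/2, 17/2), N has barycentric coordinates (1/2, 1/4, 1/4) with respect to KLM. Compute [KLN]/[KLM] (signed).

The signed ratio [KLN]/[KLM] equals the barycentric coordinate of N at vertex M, which is 1/4.

1/4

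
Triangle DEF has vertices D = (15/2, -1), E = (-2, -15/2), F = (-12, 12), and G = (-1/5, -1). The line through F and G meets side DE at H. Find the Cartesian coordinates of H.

(11/4, -17/4)

Barycentric coordinates of G with respect to DEF: (2/5, 2/5, 1/5).
On side DE the F-coordinate is zero; dropping G's F-weight 1/5 and renormalizing the remaining 2/5 : 2/5 gives weights 1/2, 1/2 on D, E.
H = (1/2)·(15/2, -1) + (1/2)·(-2, -15/2) = (11/4, -17/4).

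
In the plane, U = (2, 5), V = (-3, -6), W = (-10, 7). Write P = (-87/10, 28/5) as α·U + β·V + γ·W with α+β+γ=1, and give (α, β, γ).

Signed area of the reference triangle: [UVW] = ½·(2·(-6−7) + (-3)·(7−5) + (-10)·(5−(-6))) = ½·(-26 − 6 − 110) = -71.
[PVW] = ½·((-87/10)·(-6−7) + (-3)·(7−(28/5)) + (-10)·(28/5−(-6))) = ½·(1131/10 − 21/5 − 116) = -71/20, so the U-coordinate is (-71/20)/(-71) = 1/20.
[UPW] = ½·(2·(28/5−7) + (-87/10)·(7−5) + (-10)·(5−(28/5))) = ½·(-14/5 − 87/5 + 6) = -71/10, so the V-coordinate is 1/10.
[UVP] = ½·(2·(-6−(28/5)) + (-3)·(28/5−5) + (-87/10)·(5−(-6))) = ½·(-116/5 − 9/5 − 957/10) = -1207/20, so the W-coordinate is 17/20.
Check: 1/20 + 1/10 + 17/20 = 1.

(1/20, 1/10, 17/20)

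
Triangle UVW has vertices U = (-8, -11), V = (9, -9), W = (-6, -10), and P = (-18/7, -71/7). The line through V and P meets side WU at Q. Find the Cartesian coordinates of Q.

Barycentric coordinates of P with respect to UVW: (3/7, 2/7, 2/7).
On side WU the V-coordinate is zero; dropping P's V-weight 2/7 and renormalizing the remaining 2/7 : 3/7 gives weights 2/5, 3/5 on W, U.
Q = (2/5)·(-6, -10) + (3/5)·(-8, -11) = (-36/5, -53/5).

(-36/5, -53/5)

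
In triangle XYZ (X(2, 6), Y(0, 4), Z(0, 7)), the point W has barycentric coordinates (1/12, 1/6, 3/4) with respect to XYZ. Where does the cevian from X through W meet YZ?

Line XW meets YZ where the X-coordinate vanishes; zeroing W's X-weight and renormalizing leaves Y, Z-weights 1/6 : 3/4 → (2/11, 9/11).
So V = (2/11)·Y + (9/11)·Z = (0, 71/11).

(0, 71/11)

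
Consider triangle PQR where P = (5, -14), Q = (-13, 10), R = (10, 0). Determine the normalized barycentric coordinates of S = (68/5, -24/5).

(1/5, -1/5, 1)

Signed area of the reference triangle: [PQR] = ½·(5·(10−0) + (-13)·(0−(-14)) + 10·(-14−10)) = ½·(50 − 182 − 240) = -186.
[SQR] = ½·((68/5)·(10−0) + (-13)·(0−(-24/5)) + 10·(-24/5−10)) = ½·(136 − 312/5 − 148) = -186/5, so the P-coordinate is (-186/5)/(-186) = 1/5.
[PSR] = ½·(5·(-24/5−0) + (68/5)·(0−(-14)) + 10·(-14−(-24/5))) = ½·(-24 + 952/5 − 92) = 186/5, so the Q-coordinate is -1/5.
[PQS] = ½·(5·(10−(-24/5)) + (-13)·(-24/5−(-14)) + (68/5)·(-14−10)) = ½·(74 − 598/5 − 1632/5) = -186, so the R-coordinate is 1.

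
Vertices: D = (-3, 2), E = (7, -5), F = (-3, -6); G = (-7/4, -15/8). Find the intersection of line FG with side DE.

Barycentric coordinates of G with respect to DEF: (1/2, 1/8, 3/8).
On side DE the F-coordinate is zero; dropping G's F-weight 3/8 and renormalizing the remaining 1/2 : 1/8 gives weights 4/5, 1/5 on D, E.
H = (4/5)·(-3, 2) + (1/5)·(7, -5) = (-1, 3/5).

(-1, 3/5)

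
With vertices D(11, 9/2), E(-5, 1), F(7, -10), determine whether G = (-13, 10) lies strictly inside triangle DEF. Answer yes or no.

Barycentric coordinates of G: (10/109, 185/109, -86/109).
The three coordinates are positive, positive, negative; a point is interior exactly when all three are positive.

no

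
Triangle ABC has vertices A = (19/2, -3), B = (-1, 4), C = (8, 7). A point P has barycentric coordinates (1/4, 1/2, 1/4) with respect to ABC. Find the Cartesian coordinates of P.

P = (1/4)·A + (1/2)·B + (1/4)·C.
x-coordinate: (1/4)·(19/2) + (1/2)·(-1) + (1/4)·8 = 31/8.
y-coordinate: (1/4)·(-3) + (1/2)·4 + (1/4)·7 = 3.

(31/8, 3)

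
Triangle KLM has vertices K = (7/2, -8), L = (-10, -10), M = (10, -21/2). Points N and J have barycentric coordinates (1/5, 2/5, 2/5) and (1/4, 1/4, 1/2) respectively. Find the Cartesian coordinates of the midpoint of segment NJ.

(163/80, -391/40)

Barycentric coordinates of the midpoint are the average: (9/40, 13/40, 9/20).
Converting: (9/40)·K + (13/40)·L + (9/20)·M = (163/80, -391/40).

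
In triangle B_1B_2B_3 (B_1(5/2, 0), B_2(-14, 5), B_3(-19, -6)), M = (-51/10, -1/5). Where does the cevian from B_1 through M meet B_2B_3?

Barycentric coordinates of M with respect to B_1B_2B_3: (3/5, 1/5, 1/5).
On side B_2B_3 the B_1-coordinate is zero; dropping M's B_1-weight 3/5 and renormalizing the remaining 1/5 : 1/5 gives weights 1/2, 1/2 on B_2, B_3.
N = (1/2)·(-14, 5) + (1/2)·(-19, -6) = (-33/2, -1/2).

(-33/2, -1/2)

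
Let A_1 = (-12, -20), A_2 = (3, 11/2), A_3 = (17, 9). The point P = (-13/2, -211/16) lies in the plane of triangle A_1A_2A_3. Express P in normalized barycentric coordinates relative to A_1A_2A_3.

Signed area of the reference triangle: [A_1A_2A_3] = ½·((-12)·(11/2−9) + 3·(9−(-20)) + 17·(-20−(11/2))) = ½·(42 + 87 − 867/2) = -609/4.
[PA_2A_3] = ½·((-13/2)·(11/2−9) + 3·(9−(-211/16)) + 17·(-211/16−(11/2))) = ½·(91/4 + 1065/16 − 5083/16) = -1827/16, so the A_1-coordinate is (-1827/16)/(-609/4) = 3/4.
[A_1PA_3] = ½·((-12)·(-211/16−9) + (-13/2)·(9−(-20)) + 17·(-20−(-211/16))) = ½·(1065/4 − 377/2 − 1853/16) = -609/32, so the A_2-coordinate is 1/8.
[A_1A_2P] = ½·((-12)·(11/2−(-211/16)) + 3·(-211/16−(-20)) + (-13/2)·(-20−(11/2))) = ½·(-897/4 + 327/16 + 663/4) = -609/32, so the A_3-coordinate is 1/8.

(3/4, 1/8, 1/8)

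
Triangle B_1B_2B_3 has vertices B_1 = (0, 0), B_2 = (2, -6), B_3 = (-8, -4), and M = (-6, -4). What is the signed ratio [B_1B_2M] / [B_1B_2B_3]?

[B_1B_2B_3] = ½·(0·(-6−(-4)) + 2·(-4−0) + (-8)·(0−(-6))) = ½·(0 − 8 − 48) = -28.
[B_1B_2M] = ½·(0·(-6−(-4)) + 2·(-4−0) + (-6)·(0−(-6))) = ½·(0 − 8 − 36) = -22, so the ratio is (-22)/(-28) = 11/14.

11/14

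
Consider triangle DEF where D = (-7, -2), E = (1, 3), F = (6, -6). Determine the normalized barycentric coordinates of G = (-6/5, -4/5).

Signed area of the reference triangle: [DEF] = ½·((-7)·(3−(-6)) + 1·(-6−(-2)) + 6·(-2−3)) = ½·(-63 − 4 − 30) = -97/2.
[GEF] = ½·((-6/5)·(3−(-6)) + 1·(-6−(-4/5)) + 6·(-4/5−3)) = ½·(-54/5 − 26/5 − 114/5) = -97/5, so the D-coordinate is (-97/5)/(-97/2) = 2/5.
[DGF] = ½·((-7)·(-4/5−(-6)) + (-6/5)·(-6−(-2)) + 6·(-2−(-4/5))) = ½·(-182/5 + 24/5 − 36/5) = -97/5, so the E-coordinate is 2/5.
[DEG] = ½·((-7)·(3−(-4/5)) + 1·(-4/5−(-2)) + (-6/5)·(-2−3)) = ½·(-133/5 + 6/5 + 6) = -97/10, so the F-coordinate is 1/5.

(2/5, 2/5, 1/5)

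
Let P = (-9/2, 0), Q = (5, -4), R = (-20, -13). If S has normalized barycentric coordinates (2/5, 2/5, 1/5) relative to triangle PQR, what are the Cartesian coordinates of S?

(-19/5, -21/5)

S = (2/5)·P + (2/5)·Q + (1/5)·R.
x-coordinate: (2/5)·(-9/2) + (2/5)·5 + (1/5)·(-20) = -19/5.
y-coordinate: (2/5)·0 + (2/5)·(-4) + (1/5)·(-13) = -21/5.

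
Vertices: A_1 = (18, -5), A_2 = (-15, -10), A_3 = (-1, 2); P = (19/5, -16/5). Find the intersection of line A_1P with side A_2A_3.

Barycentric coordinates of P with respect to A_1A_2A_3: (2/5, 1/5, 2/5).
On side A_2A_3 the A_1-coordinate is zero; dropping P's A_1-weight 2/5 and renormalizing the remaining 1/5 : 2/5 gives weights 1/3, 2/3 on A_2, A_3.
Q = (1/3)·(-15, -10) + (2/3)·(-1, 2) = (-17/3, -2).

(-17/3, -2)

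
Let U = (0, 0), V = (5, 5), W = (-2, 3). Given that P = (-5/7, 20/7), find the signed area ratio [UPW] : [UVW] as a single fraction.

[UVW] = ½·(0·(5−3) + 5·(3−0) + (-2)·(0−5)) = ½·(0 + 15 + 10) = 25/2.
[UPW] = ½·(0·(20/7−3) + (-5/7)·(3−0) + (-2)·(0−(20/7))) = ½·(0 − 15/7 + 40/7) = 25/14, so the ratio is (25/14)/(25/2) = 1/7.

1/7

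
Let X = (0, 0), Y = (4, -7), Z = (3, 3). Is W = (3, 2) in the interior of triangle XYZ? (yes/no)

Barycentric coordinates of W: (1/33, 1/11, 29/33).
The three coordinates are positive, positive, positive; a point is interior exactly when all three are positive.

yes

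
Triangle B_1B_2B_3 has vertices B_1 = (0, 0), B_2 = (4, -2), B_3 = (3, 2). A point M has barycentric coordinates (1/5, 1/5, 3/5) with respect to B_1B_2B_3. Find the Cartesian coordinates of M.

(13/5, 4/5)

M = (1/5)·B_1 + (1/5)·B_2 + (3/5)·B_3.
x-coordinate: (1/5)·0 + (1/5)·4 + (3/5)·3 = 13/5.
y-coordinate: (1/5)·0 + (1/5)·(-2) + (3/5)·2 = 4/5.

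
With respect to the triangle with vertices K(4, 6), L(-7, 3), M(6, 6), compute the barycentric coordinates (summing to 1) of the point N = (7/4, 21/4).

(1/2, 1/4, 1/4)

Signed area of the reference triangle: [KLM] = ½·(4·(3−6) + (-7)·(6−6) + 6·(6−3)) = ½·(-12 + 0 + 18) = 3.
[NLM] = ½·((7/4)·(3−6) + (-7)·(6−(21/4)) + 6·(21/4−3)) = ½·(-21/4 − 21/4 + 27/2) = 3/2, so the K-coordinate is (3/2)/3 = 1/2.
[KNM] = ½·(4·(21/4−6) + (7/4)·(6−6) + 6·(6−(21/4))) = ½·(-3 + 0 + 9/2) = 3/4, so the L-coordinate is 1/4.
[KLN] = ½·(4·(3−(21/4)) + (-7)·(21/4−6) + (7/4)·(6−3)) = ½·(-9 + 21/4 + 21/4) = 3/4, so the M-coordinate is 1/4.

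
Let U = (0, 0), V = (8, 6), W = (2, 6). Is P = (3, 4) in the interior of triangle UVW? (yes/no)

yes

Barycentric coordinates of P: (1/3, 5/18, 7/18).
The three coordinates are positive, positive, positive; a point is interior exactly when all three are positive.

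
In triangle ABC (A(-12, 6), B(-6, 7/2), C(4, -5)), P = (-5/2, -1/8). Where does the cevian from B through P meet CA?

(-4/3, -4/3)

Barycentric coordinates of P with respect to ABC: (1/4, 1/4, 1/2).
On side CA the B-coordinate is zero; dropping P's B-weight 1/4 and renormalizing the remaining 1/2 : 1/4 gives weights 2/3, 1/3 on C, A.
Q = (2/3)·(4, -5) + (1/3)·(-12, 6) = (-4/3, -4/3).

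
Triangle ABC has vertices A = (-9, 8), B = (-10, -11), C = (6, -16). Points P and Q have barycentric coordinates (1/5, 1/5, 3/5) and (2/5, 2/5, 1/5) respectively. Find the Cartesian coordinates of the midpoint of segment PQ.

(-33/10, -73/10)

Barycentric coordinates of the midpoint are the average: (3/10, 3/10, 2/5).
Converting: (3/10)·A + (3/10)·B + (2/5)·C = (-33/10, -73/10).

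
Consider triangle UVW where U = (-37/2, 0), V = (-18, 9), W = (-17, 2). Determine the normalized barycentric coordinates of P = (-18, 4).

Signed area of the reference triangle: [UVW] = ½·((-37/2)·(9−2) + (-18)·(2−0) + (-17)·(0−9)) = ½·(-259/2 − 36 + 153) = -25/4.
[PVW] = ½·((-18)·(9−2) + (-18)·(2−4) + (-17)·(4−9)) = ½·(-126 + 36 + 85) = -5/2, so the U-coordinate is (-5/2)/(-25/4) = 2/5.
[UPW] = ½·((-37/2)·(4−2) + (-18)·(2−0) + (-17)·(0−4)) = ½·(-37 − 36 + 68) = -5/2, so the V-coordinate is 2/5.
[UVP] = ½·((-37/2)·(9−4) + (-18)·(4−0) + (-18)·(0−9)) = ½·(-185/2 − 72 + 162) = -5/4, so the W-coordinate is 1/5.

(2/5, 2/5, 1/5)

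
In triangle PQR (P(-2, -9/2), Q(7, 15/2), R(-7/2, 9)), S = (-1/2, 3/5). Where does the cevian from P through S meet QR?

Barycentric coordinates of S with respect to PQR: (3/5, 1/5, 1/5).
On side QR the P-coordinate is zero; dropping S's P-weight 3/5 and renormalizing the remaining 1/5 : 1/5 gives weights 1/2, 1/2 on Q, R.
T = (1/2)·(7, 15/2) + (1/2)·(-7/2, 9) = (7/4, 33/4).

(7/4, 33/4)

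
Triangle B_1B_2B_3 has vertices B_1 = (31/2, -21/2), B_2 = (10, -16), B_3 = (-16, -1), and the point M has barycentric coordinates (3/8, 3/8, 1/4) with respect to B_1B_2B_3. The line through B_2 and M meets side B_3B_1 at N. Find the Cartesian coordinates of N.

Line B_2M meets B_3B_1 where the B_2-coordinate vanishes; zeroing M's B_2-weight and renormalizing leaves B_3, B_1-weights 1/4 : 3/8 → (2/5, 3/5).
So N = (2/5)·B_3 + (3/5)·B_1 = (29/10, -67/10).

(29/10, -67/10)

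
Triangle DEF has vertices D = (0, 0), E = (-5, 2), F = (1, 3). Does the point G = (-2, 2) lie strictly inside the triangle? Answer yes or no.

Barycentric coordinates of G: (3/17, 8/17, 6/17).
The three coordinates are positive, positive, positive; a point is interior exactly when all three are positive.

yes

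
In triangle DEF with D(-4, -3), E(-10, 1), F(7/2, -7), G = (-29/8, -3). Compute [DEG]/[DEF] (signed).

1/4

[DEF] = ½·((-4)·(1−(-7)) + (-10)·(-7−(-3)) + (7/2)·(-3−1)) = ½·(-32 + 40 − 14) = -3.
[DEG] = ½·((-4)·(1−(-3)) + (-10)·(-3−(-3)) + (-29/8)·(-3−1)) = ½·(-16 + 0 + 29/2) = -3/4, so the ratio is (-3/4)/(-3) = 1/4.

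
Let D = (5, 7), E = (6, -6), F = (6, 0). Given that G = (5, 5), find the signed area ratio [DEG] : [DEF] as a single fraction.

-1/3

[DEF] = ½·(5·(-6−0) + 6·(0−7) + 6·(7−(-6))) = ½·(-30 − 42 + 78) = 3.
[DEG] = ½·(5·(-6−5) + 6·(5−7) + 5·(7−(-6))) = ½·(-55 − 12 + 65) = -1, so the ratio is (-1)/3 = -1/3.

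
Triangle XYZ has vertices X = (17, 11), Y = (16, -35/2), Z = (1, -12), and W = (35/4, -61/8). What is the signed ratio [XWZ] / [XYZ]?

1/4

[XYZ] = ½·(17·(-35/2−(-12)) + 16·(-12−11) + 1·(11−(-35/2))) = ½·(-187/2 − 368 + 57/2) = -433/2.
[XWZ] = ½·(17·(-61/8−(-12)) + (35/4)·(-12−11) + 1·(11−(-61/8))) = ½·(595/8 − 805/4 + 149/8) = -433/8, so the ratio is (-433/8)/(-433/2) = 1/4.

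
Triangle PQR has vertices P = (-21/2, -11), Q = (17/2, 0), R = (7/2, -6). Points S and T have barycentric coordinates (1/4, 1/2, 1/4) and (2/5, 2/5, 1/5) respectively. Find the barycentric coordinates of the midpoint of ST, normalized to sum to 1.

Since both coordinate triples sum to 1, the midpoint's barycentrics are the componentwise average.
(1/4+2/5)/2 = 13/40; similarly 9/20 and 9/40.

(13/40, 9/20, 9/40)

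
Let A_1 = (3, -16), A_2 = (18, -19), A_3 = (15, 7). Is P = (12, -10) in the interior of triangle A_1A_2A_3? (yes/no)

Barycentric coordinates of P: (43/127, 45/127, 39/127).
The three coordinates are positive, positive, positive; a point is interior exactly when all three are positive.

yes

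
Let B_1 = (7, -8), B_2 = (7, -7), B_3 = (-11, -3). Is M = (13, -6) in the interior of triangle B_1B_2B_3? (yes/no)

Barycentric coordinates of M: (-7/3, 11/3, -1/3).
The three coordinates are negative, positive, negative; a point is interior exactly when all three are positive.

no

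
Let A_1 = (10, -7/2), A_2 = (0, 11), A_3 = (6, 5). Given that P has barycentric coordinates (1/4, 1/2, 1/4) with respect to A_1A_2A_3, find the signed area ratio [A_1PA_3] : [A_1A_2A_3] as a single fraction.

1/2

The signed ratio [A_1PA_3]/[A_1A_2A_3] equals the barycentric coordinate of P at vertex A_2, which is 1/2.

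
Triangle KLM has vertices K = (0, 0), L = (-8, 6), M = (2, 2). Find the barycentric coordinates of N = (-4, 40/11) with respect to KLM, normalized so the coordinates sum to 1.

Signed area of the reference triangle: [KLM] = ½·(0·(6−2) + (-8)·(2−0) + 2·(0−6)) = ½·(0 − 16 − 12) = -14.
[NLM] = ½·((-4)·(6−2) + (-8)·(2−(40/11)) + 2·(40/11−6)) = ½·(-16 + 144/11 − 52/11) = -42/11, so the K-coordinate is (-42/11)/(-14) = 3/11.
[KNM] = ½·(0·(40/11−2) + (-4)·(2−0) + 2·(0−(40/11))) = ½·(0 − 8 − 80/11) = -84/11, so the L-coordinate is 6/11.
[KLN] = ½·(0·(6−(40/11)) + (-8)·(40/11−0) + (-4)·(0−6)) = ½·(0 − 320/11 + 24) = -28/11, so the M-coordinate is 2/11.
Check: 3/11 + 6/11 + 2/11 = 1.

(3/11, 6/11, 2/11)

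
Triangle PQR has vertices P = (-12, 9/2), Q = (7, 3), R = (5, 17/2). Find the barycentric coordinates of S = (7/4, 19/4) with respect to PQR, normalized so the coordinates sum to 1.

(1/4, 1/2, 1/4)

Signed area of the reference triangle: [PQR] = ½·((-12)·(3−(17/2)) + 7·(17/2−(9/2)) + 5·(9/2−3)) = ½·(66 + 28 + 15/2) = 203/4.
[SQR] = ½·((7/4)·(3−(17/2)) + 7·(17/2−(19/4)) + 5·(19/4−3)) = ½·(-77/8 + 105/4 + 35/4) = 203/16, so the P-coordinate is (203/16)/(203/4) = 1/4.
[PSR] = ½·((-12)·(19/4−(17/2)) + (7/4)·(17/2−(9/2)) + 5·(9/2−(19/4))) = ½·(45 + 7 − 5/4) = 203/8, so the Q-coordinate is 1/2.
[PQS] = ½·((-12)·(3−(19/4)) + 7·(19/4−(9/2)) + (7/4)·(9/2−3)) = ½·(21 + 7/4 + 21/8) = 203/16, so the R-coordinate is 1/4.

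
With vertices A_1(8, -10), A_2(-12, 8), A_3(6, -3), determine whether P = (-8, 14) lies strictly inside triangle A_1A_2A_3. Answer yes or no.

Barycentric coordinates of P: (-19/13, 8/13, 24/13).
The three coordinates are negative, positive, positive; a point is interior exactly when all three are positive.

no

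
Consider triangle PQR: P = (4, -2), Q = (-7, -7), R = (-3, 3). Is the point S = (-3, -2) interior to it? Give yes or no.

Barycentric coordinates of S: (2/9, 7/18, 7/18).
The three coordinates are positive, positive, positive; a point is interior exactly when all three are positive.

yes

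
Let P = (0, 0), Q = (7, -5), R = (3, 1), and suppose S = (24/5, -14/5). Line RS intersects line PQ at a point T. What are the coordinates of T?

Barycentric coordinates of S with respect to PQR: (1/5, 3/5, 1/5).
On side PQ the R-coordinate is zero; dropping S's R-weight 1/5 and renormalizing the remaining 1/5 : 3/5 gives weights 1/4, 3/4 on P, Q.
T = (1/4)·(0, 0) + (3/4)·(7, -5) = (21/4, -15/4).

(21/4, -15/4)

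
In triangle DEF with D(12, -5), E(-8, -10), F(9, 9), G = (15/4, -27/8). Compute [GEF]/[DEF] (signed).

[DEF] = ½·(12·(-10−9) + (-8)·(9−(-5)) + 9·(-5−(-10))) = ½·(-228 − 112 + 45) = -295/2.
[GEF] = ½·((15/4)·(-10−9) + (-8)·(9−(-27/8)) + 9·(-27/8−(-10))) = ½·(-285/4 − 99 + 477/8) = -885/16, so the ratio is (-885/16)/(-295/2) = 3/8.

3/8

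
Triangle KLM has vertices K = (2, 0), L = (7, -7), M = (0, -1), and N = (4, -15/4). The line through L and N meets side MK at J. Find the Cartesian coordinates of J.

(1, -1/2)

Barycentric coordinates of N with respect to KLM: (1/4, 1/2, 1/4).
On side MK the L-coordinate is zero; dropping N's L-weight 1/2 and renormalizing the remaining 1/4 : 1/4 gives weights 1/2, 1/2 on M, K.
J = (1/2)·(0, -1) + (1/2)·(2, 0) = (1, -1/2).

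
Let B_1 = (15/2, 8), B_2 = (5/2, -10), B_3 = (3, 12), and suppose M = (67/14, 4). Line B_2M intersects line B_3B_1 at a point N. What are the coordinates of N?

Barycentric coordinates of M with respect to B_1B_2B_3: (3/7, 2/7, 2/7).
On side B_3B_1 the B_2-coordinate is zero; dropping M's B_2-weight 2/7 and renormalizing the remaining 2/7 : 3/7 gives weights 2/5, 3/5 on B_3, B_1.
N = (2/5)·(3, 12) + (3/5)·(15/2, 8) = (57/10, 48/5).

(57/10, 48/5)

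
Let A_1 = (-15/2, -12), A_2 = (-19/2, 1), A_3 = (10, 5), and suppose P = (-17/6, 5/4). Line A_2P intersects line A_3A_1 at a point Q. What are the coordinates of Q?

(13/2, 8/5)

Barycentric coordinates of P with respect to A_1A_2A_3: (1/12, 7/12, 1/3).
On side A_3A_1 the A_2-coordinate is zero; dropping P's A_2-weight 7/12 and renormalizing the remaining 1/3 : 1/12 gives weights 4/5, 1/5 on A_3, A_1.
Q = (4/5)·(10, 5) + (1/5)·(-15/2, -12) = (13/2, 8/5).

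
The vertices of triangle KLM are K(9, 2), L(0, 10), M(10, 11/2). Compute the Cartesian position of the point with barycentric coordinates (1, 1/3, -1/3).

N = 1·K + (1/3)·L + (-1/3)·M.
x-coordinate: 1·9 + (1/3)·0 + (-1/3)·10 = 17/3.
y-coordinate: 1·2 + (1/3)·10 + (-1/3)·(11/2) = 7/2.

(17/3, 7/2)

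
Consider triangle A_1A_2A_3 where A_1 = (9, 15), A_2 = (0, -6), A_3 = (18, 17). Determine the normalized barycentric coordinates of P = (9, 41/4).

(1/2, 1/4, 1/4)

Signed area of the reference triangle: [A_1A_2A_3] = ½·(9·(-6−17) + 0·(17−15) + 18·(15−(-6))) = ½·(-207 + 0 + 378) = 171/2.
[PA_2A_3] = ½·(9·(-6−17) + 0·(17−(41/4)) + 18·(41/4−(-6))) = ½·(-207 + 0 + 585/2) = 171/4, so the A_1-coordinate is (171/4)/(171/2) = 1/2.
[A_1PA_3] = ½·(9·(41/4−17) + 9·(17−15) + 18·(15−(41/4))) = ½·(-243/4 + 18 + 171/2) = 171/8, so the A_2-coordinate is 1/4.
[A_1A_2P] = ½·(9·(-6−(41/4)) + 0·(41/4−15) + 9·(15−(-6))) = ½·(-585/4 + 0 + 189) = 171/8, so the A_3-coordinate is 1/4.
Check: 1/2 + 1/4 + 1/4 = 1.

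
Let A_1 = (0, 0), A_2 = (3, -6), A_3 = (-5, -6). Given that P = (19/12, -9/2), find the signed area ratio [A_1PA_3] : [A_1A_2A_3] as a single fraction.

2/3

[A_1A_2A_3] = ½·(0·(-6−(-6)) + 3·(-6−0) + (-5)·(0−(-6))) = ½·(0 − 18 − 30) = -24.
[A_1PA_3] = ½·(0·(-9/2−(-6)) + (19/12)·(-6−0) + (-5)·(0−(-9/2))) = ½·(0 − 19/2 − 45/2) = -16, so the ratio is (-16)/(-24) = 2/3.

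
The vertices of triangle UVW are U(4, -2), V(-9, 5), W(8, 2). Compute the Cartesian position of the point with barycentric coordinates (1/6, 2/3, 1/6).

(-4, 10/3)

P = (1/6)·U + (2/3)·V + (1/6)·W.
x-coordinate: (1/6)·4 + (2/3)·(-9) + (1/6)·8 = -4.
y-coordinate: (1/6)·(-2) + (2/3)·5 + (1/6)·2 = 10/3.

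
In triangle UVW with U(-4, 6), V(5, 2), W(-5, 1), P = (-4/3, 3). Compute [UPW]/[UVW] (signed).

[UVW] = ½·((-4)·(2−1) + 5·(1−6) + (-5)·(6−2)) = ½·(-4 − 25 − 20) = -49/2.
[UPW] = ½·((-4)·(3−1) + (-4/3)·(1−6) + (-5)·(6−3)) = ½·(-8 + 20/3 − 15) = -49/6, so the ratio is (-49/6)/(-49/2) = 1/3.

1/3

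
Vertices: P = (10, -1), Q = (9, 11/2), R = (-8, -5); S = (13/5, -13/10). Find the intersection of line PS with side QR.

(-7/3, -3/2)

Barycentric coordinates of S with respect to PQR: (2/5, 1/5, 2/5).
On side QR the P-coordinate is zero; dropping S's P-weight 2/5 and renormalizing the remaining 1/5 : 2/5 gives weights 1/3, 2/3 on Q, R.
T = (1/3)·(9, 11/2) + (2/3)·(-8, -5) = (-7/3, -3/2).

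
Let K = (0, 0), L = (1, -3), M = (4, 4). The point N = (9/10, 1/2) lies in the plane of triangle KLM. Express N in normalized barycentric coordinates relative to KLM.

(7/10, 1/10, 1/5)

Signed area of the reference triangle: [KLM] = ½·(0·(-3−4) + 1·(4−0) + 4·(0−(-3))) = ½·(0 + 4 + 12) = 8.
[NLM] = ½·((9/10)·(-3−4) + 1·(4−(1/2)) + 4·(1/2−(-3))) = ½·(-63/10 + 7/2 + 14) = 28/5, so the K-coordinate is (28/5)/8 = 7/10.
[KNM] = ½·(0·(1/2−4) + (9/10)·(4−0) + 4·(0−(1/2))) = ½·(0 + 18/5 − 2) = 4/5, so the L-coordinate is 1/10.
[KLN] = ½·(0·(-3−(1/2)) + 1·(1/2−0) + (9/10)·(0−(-3))) = ½·(0 + 1/2 + 27/10) = 8/5, so the M-coordinate is 1/5.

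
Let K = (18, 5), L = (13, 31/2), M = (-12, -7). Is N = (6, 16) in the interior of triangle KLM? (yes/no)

no

Barycentric coordinates of N: (-34/75, 158/125, 71/375).
The three coordinates are negative, positive, positive; a point is interior exactly when all three are positive.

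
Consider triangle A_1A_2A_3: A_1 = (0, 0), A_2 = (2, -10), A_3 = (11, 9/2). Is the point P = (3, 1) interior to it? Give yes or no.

Barycentric coordinates of P: (169/238, 5/238, 32/119).
The three coordinates are positive, positive, positive; a point is interior exactly when all three are positive.

yes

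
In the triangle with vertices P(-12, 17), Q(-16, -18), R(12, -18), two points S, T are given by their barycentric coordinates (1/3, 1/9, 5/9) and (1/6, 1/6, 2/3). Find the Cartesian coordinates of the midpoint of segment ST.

Barycentric coordinates of the midpoint are the average: (1/4, 5/36, 11/18).
Converting: (1/4)·P + (5/36)·Q + (11/18)·R = (19/9, -37/4).

(19/9, -37/4)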